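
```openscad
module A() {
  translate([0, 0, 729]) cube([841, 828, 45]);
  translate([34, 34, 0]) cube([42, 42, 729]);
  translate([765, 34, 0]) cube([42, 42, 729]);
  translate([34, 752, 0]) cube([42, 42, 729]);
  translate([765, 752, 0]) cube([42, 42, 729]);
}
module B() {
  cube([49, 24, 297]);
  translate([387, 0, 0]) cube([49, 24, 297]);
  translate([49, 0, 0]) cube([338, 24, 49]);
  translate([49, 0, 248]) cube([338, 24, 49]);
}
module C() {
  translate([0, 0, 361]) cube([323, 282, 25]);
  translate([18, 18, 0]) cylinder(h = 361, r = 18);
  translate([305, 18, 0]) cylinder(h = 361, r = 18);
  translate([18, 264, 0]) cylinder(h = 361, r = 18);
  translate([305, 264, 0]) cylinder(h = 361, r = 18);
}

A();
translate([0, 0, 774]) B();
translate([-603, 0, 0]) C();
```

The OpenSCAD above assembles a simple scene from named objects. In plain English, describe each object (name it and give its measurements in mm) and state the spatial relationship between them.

A is a table with a 841×828 mm rectangular top, 45 mm thick, top surface at z = 774 mm, supported by four 42×42 mm square legs, each inset 34 mm from the nearest pair of top edges, running from the floor.

B is a rectangular picture frame lying in the x–z plane (depth along y). The opening is 338 mm wide (x) by 199 mm tall (z), surrounded by a border 49 mm wide on all four sides. The frame is 24 mm deep and is made of two full-height vertical stiles with two horizontal rails fitted between them.

C is a simple wooden stool: a rectangular seat 323 mm (x) by 282 mm (y), 25 mm thick, top face at z = 386 mm, on four round legs, each 36 mm in diameter. The legs rest on z = 0, each leg's axis is inset half a diameter from the nearest pair of seat edges (so the leg's bounding box is flush with the corner).

The picture frame is on top of the table. The stool is on the floor beside the table on its −x side.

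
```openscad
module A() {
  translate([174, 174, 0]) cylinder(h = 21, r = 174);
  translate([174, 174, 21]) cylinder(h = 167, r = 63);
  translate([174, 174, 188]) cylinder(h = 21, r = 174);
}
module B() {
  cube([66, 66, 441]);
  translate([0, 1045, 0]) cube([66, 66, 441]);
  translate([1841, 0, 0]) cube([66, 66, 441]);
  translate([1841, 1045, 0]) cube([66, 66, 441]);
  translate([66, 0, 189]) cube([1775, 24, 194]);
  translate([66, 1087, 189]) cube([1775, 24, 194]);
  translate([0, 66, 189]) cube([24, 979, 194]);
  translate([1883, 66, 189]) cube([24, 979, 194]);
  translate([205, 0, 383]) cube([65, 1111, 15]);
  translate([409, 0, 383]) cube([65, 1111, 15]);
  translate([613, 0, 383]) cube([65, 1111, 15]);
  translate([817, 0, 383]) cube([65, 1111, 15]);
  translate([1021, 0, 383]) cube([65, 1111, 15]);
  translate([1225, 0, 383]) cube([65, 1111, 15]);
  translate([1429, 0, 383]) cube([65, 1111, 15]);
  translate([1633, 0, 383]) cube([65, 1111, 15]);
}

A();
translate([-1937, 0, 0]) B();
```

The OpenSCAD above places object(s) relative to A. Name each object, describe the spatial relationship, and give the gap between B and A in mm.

The bed frame's nearest face is 30 mm from the spool's −x face.

A is a spool. B is a bed frame. The bed frame is on the floor beside the spool on its −x side. The gap between the bed frame and the spool is 30 mm.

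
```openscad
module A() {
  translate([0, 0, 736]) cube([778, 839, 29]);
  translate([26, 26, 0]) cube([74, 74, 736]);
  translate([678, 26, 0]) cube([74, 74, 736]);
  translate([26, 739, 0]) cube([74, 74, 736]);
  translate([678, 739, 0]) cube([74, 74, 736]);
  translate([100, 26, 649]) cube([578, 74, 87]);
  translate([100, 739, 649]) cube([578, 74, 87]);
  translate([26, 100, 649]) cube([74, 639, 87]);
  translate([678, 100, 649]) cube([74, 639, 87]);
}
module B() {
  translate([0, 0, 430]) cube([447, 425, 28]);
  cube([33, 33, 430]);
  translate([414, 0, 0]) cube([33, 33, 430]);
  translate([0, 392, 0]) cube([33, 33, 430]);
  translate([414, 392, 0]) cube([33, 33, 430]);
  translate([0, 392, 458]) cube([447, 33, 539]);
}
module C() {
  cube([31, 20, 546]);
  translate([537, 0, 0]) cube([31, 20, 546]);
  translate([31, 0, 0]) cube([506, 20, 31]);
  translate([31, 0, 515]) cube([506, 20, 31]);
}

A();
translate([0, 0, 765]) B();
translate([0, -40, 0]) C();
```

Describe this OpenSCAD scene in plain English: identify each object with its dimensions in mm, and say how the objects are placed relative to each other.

A is a table: top 778 mm (x) × 839 mm (y), 29 mm thick, upper face at z = 765 mm, on four 74×74 mm square legs, each inset 26 mm from the nearest pair of top edges, running from z = 0 to the bottom of the top. Four apron rails, 74 mm thick and 87 mm tall, run between adjacent legs with their top edges flush with the underside of the top and their outer faces flush with the legs' outer faces.

B is a chair: 447×425 mm seat, 28 mm thick, top at z = 458 mm, on four 33 mm square corner legs flush with the seat edges. A 33 mm thick backrest slab spans the full seat width, extending 539 mm above the seat top, its back face flush with the seat's +y edge.

C is a picture frame with a 506×484 mm rectangular opening (x by z) and a uniform 31 mm border on every side. Frame depth is 20 mm along y. It is built from two vertical stiles running the full outside height and two horizontal rails spanning the gap between the stiles.

The chair is on top of the table. The picture frame is on the floor beside the table on its −y side.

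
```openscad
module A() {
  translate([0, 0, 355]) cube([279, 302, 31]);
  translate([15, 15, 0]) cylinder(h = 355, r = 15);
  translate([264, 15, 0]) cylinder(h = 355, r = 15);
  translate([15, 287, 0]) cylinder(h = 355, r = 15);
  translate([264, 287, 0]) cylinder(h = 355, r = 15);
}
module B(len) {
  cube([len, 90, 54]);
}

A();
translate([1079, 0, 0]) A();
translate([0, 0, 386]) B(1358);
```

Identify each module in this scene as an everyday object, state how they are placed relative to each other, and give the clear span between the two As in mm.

Second stool starts at x = 1079; first ends at x = 279; clear span = 1079 − 279 = 800 mm.

A is a stool. B is a beam. A beam spans the tops of two stools. The clear span between the two stools is 800 mm.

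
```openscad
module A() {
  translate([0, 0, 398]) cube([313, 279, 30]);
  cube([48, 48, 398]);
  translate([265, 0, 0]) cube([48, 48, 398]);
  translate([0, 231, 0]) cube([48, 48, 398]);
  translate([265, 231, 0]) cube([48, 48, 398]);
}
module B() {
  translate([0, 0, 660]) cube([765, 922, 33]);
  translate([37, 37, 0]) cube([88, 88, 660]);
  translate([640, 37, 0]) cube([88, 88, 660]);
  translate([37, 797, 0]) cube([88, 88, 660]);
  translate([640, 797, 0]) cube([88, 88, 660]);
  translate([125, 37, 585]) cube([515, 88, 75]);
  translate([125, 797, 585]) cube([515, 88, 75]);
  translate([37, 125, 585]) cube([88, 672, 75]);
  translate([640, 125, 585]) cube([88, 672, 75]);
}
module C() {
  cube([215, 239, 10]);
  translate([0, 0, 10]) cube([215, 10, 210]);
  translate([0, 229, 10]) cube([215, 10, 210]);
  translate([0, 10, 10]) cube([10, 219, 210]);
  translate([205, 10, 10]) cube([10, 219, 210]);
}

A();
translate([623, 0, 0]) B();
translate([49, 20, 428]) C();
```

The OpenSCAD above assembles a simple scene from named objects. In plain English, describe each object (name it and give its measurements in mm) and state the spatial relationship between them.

A is a four-legged stool. The seat is 313×279 mm, 30 mm thick, top at z = 428 mm. It stands on four square legs, each 48×48 mm in cross-section, from z = 0 to the seat underside, each flush with a corner of the seat.

B is a rectangular dining table. The top is 765×922×33 mm with its upper surface at z = 693 mm. It stands on four 88×88 mm square legs, each inset 37 mm from the nearest pair of top edges, running from the floor to the underside of the top. Four apron rails, 88 mm thick and 75 mm tall, run between adjacent legs with their top edges flush with the underside of the top and their outer faces flush with the legs' outer faces.

C is an open-topped rectangular box: outside dimensions 215×239×220 mm, with a uniform wall and base thickness of 10 mm. The base is a full 215×239 slab on the floor; four walls sit on top of the base. The front and back walls (the −y and +y sides) span the full width; the two side walls fit between them.

The table is on the floor beside the stool on its +x side. The open box is on top of the stool, centred.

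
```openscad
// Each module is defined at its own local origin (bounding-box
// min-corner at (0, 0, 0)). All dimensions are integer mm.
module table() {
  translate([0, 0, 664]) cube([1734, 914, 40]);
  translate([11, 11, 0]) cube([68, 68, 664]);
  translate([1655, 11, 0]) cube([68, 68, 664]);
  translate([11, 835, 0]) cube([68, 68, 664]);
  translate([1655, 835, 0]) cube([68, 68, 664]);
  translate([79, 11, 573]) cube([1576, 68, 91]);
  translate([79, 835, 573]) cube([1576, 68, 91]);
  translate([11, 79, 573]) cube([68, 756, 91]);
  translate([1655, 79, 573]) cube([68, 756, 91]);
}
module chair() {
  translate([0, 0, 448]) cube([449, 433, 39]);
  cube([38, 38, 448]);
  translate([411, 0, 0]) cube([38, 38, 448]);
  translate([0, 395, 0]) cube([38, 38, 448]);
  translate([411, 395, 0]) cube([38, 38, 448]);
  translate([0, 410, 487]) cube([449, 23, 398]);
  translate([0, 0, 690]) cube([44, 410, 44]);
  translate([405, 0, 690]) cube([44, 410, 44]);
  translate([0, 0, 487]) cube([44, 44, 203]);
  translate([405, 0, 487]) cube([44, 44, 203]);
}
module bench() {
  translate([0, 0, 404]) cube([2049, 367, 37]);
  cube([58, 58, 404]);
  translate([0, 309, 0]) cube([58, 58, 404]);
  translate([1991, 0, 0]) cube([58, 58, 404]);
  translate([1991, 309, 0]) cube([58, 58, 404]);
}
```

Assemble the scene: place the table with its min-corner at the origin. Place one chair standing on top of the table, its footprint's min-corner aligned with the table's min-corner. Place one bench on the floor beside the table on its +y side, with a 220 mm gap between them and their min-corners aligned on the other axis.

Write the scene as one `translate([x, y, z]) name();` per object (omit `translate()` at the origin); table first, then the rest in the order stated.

table();
translate([0, 0, 704]) chair();
translate([0, 1134, 0]) bench();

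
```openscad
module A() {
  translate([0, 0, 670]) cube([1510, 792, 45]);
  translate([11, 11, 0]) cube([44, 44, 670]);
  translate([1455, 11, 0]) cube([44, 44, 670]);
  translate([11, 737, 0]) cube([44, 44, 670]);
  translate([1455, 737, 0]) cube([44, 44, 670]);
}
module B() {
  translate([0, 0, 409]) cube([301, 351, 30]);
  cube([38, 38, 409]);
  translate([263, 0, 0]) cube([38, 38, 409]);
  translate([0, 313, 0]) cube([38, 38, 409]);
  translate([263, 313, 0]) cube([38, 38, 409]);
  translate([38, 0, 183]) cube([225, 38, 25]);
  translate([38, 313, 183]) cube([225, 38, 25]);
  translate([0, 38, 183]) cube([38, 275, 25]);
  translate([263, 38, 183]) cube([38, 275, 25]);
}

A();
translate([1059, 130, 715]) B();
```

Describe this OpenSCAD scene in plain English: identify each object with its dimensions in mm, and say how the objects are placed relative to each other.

A is a rectangular dining table. The top is 1510×792×45 mm with its upper surface at z = 715 mm. It stands on four 44×44 mm square legs, each inset 11 mm from the nearest pair of top edges, running from the floor to the underside of the top.

B is a four-legged stool. The seat is a 301×351×30 mm slab whose top surface is at z = 439 mm; four square legs, each 38×38 mm in cross-section, run from the floor (z = 0) to the underside of the seat, each flush with a corner of the seat. Four stretchers, 38 mm wide and 25 mm tall, connect adjacent legs with their undersides at z = 183 mm, each running between the inner faces of the legs it joins and aligned with the legs' outer faces on the other axis.

The stool is on top of the table.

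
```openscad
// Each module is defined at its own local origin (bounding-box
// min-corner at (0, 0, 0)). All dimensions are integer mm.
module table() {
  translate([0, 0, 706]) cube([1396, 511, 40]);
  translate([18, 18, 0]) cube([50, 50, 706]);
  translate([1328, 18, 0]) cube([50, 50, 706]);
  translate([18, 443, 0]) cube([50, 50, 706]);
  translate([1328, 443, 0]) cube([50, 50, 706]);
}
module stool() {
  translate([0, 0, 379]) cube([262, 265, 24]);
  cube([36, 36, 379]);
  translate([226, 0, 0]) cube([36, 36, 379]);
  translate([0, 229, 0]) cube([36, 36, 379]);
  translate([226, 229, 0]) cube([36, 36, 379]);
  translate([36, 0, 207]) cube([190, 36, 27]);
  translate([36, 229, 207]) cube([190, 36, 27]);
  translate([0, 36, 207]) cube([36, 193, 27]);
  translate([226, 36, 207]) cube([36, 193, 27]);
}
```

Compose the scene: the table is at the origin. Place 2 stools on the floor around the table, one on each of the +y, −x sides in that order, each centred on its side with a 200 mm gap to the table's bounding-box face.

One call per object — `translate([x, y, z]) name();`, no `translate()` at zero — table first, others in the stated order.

table();
translate([567, 711, 0]) stool();
translate([-462, 123, 0]) stool();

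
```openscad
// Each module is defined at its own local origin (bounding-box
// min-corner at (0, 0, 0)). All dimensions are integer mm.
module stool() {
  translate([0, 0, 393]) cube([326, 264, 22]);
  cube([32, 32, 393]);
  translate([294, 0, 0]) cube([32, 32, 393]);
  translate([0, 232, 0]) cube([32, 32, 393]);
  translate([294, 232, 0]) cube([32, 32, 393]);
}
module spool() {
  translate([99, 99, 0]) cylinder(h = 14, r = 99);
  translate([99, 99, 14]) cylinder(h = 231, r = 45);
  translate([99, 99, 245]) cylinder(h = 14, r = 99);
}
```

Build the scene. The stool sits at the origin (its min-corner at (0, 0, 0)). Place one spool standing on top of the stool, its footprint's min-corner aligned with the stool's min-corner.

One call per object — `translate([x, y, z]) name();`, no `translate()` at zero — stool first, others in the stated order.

stool();
translate([0, 0, 415]) spool();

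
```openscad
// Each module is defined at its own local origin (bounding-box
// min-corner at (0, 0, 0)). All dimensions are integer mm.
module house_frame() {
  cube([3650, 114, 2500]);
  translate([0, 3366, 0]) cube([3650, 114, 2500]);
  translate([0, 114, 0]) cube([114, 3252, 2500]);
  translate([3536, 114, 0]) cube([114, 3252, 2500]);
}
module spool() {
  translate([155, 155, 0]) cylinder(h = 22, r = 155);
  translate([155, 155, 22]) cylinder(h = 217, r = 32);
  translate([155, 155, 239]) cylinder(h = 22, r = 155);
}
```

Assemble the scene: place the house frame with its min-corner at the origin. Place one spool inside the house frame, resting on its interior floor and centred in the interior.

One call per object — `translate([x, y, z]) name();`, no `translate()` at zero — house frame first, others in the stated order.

house_frame();
translate([1670, 1585, 0]) spool();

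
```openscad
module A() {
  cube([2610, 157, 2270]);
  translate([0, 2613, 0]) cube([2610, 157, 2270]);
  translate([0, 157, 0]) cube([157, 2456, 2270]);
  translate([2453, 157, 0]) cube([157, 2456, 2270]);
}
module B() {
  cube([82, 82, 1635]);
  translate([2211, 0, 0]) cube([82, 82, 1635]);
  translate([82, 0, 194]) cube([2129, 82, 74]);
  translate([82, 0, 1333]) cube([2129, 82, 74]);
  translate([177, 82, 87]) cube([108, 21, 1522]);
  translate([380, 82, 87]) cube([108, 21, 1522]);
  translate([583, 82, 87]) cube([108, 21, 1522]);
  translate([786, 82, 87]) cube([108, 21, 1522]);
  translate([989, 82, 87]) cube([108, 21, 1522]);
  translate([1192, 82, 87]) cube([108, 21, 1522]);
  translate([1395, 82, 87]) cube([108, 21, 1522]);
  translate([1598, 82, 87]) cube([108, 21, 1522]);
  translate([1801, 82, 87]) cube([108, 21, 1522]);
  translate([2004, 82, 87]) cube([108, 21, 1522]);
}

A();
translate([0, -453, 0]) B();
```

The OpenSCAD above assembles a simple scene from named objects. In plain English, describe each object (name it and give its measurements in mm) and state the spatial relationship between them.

A is a box-shaped house frame (walls only): outside footprint 2610×2770 mm, wall height 2270 mm, wall thickness 157 mm. The two y-facing walls run the full x-width; the two x-facing walls fit between the inner faces of the y-facing walls.

B is a fence section. Two 82×82 mm posts, 1635 mm tall, stand on the floor with a clear span of 2129 mm between their inner faces. Two horizontal rails of 82×74 mm section span the gap between the posts with their undersides at z = 194 mm and z = 1333 mm, flush with the posts' −y face. 10 pickets, each 108 mm wide, 21 mm thick and 1522 mm tall, are fixed to the +y face of the rails with their bottoms at z = 87 mm, evenly spaced across the span with equal gaps (rounded down to the nearest mm) at the −x end and between each pair — any rounding remainder accumulates at the +x end.

The fence section is on the floor beside the house frame on its −y side.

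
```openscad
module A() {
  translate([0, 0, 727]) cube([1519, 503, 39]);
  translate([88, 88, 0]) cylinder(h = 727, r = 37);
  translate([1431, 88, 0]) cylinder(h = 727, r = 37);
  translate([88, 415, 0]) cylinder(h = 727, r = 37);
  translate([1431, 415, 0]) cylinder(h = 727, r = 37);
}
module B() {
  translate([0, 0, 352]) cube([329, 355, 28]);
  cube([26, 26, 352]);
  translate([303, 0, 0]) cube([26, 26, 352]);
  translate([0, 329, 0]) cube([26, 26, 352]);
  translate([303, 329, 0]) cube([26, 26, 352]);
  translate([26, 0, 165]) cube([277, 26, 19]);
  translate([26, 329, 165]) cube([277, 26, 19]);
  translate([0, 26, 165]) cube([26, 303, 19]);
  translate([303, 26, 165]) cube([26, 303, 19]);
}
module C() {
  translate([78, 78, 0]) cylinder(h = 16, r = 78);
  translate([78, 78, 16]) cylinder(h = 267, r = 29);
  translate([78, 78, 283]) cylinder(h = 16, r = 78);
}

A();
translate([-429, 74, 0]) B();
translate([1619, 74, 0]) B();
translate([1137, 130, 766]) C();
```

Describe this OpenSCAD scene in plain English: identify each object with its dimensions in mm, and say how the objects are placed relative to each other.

A is a rectangular dining table. The top is 1519×503×39 mm with its upper surface at z = 766 mm. It stands on four round legs of 74 mm diameter, each leg's bounding box inset 51 mm from the nearest pair of top edges, running from the floor to the underside of the top.

B is a four-legged stool. The seat is a 329×355×28 mm slab whose top surface is at z = 380 mm; four square legs, each 26×26 mm in cross-section, run from the floor (z = 0) to the underside of the seat, each flush with a corner of the seat. Four stretchers, 26 mm wide and 19 mm tall, connect adjacent legs with their undersides at z = 165 mm, each running between the inner faces of the legs it joins and aligned with the legs' outer faces on the other axis.

C is a spool: two coaxial disc flanges of radius 78 mm and thickness 16 mm, joined by a core cylinder of radius 29 mm and height 267 mm. The lower flange rests on z = 0 and the three cylinders share a vertical axis.

Two stools sit around the table at the −x, +x sides. The spool is on top of the table.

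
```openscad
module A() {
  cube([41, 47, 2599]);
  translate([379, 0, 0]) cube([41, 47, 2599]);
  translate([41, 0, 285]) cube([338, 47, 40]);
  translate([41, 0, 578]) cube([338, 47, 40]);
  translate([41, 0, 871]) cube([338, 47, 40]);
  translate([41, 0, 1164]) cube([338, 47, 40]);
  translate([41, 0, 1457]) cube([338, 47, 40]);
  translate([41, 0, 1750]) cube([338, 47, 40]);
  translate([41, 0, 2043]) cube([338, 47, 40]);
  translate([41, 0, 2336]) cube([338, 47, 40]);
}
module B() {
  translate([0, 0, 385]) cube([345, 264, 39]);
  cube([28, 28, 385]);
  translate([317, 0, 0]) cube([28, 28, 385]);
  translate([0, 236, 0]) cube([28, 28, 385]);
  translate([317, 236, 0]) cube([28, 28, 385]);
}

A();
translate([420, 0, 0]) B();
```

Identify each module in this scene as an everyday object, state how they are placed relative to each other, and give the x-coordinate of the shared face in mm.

The ladder's +x face and the stool's −x face are both at x = 420 mm.

A is a ladder. B is a stool. The stool is against the ladder's +x side, with their −y faces flush. The x-coordinate of the shared face is 420 mm.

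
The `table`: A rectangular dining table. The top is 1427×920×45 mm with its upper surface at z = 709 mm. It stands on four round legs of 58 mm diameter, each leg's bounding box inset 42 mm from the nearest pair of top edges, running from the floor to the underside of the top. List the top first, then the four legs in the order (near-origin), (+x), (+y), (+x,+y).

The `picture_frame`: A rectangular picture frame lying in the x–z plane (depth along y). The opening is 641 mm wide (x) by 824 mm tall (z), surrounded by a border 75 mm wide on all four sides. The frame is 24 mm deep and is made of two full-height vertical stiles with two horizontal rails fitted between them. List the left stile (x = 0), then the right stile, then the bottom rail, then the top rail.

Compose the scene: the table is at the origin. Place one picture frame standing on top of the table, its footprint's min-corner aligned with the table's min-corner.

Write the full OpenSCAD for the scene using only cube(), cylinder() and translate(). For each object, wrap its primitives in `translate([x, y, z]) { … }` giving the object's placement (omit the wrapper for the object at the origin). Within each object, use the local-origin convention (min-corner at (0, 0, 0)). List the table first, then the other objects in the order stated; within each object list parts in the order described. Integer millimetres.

translate([0, 0, 664]) cube([1427, 920, 45]);
translate([71, 71, 0]) cylinder(h = 664, r = 29);
translate([1356, 71, 0]) cylinder(h = 664, r = 29);
translate([71, 849, 0]) cylinder(h = 664, r = 29);
translate([1356, 849, 0]) cylinder(h = 664, r = 29);
translate([0, 0, 709]) {
  cube([75, 24, 974]);
  translate([716, 0, 0]) cube([75, 24, 974]);
  translate([75, 0, 0]) cube([641, 24, 75]);
  translate([75, 0, 899]) cube([641, 24, 75]);
}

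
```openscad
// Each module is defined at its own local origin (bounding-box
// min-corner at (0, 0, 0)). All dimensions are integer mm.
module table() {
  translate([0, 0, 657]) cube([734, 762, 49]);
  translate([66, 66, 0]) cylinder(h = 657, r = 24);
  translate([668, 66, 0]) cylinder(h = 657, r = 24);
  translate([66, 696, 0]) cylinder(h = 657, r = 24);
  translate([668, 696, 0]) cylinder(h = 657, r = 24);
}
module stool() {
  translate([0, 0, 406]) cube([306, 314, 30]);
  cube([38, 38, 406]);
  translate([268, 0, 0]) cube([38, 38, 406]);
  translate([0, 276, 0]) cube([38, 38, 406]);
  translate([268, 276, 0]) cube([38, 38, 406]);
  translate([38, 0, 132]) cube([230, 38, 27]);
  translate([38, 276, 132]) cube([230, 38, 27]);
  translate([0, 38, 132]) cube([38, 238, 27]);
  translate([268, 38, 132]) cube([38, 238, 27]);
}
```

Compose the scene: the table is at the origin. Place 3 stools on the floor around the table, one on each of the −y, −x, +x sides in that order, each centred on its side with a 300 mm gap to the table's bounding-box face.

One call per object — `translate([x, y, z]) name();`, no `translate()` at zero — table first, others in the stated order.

table();
translate([214, -614, 0]) stool();
translate([-606, 224, 0]) stool();
translate([1034, 224, 0]) stool();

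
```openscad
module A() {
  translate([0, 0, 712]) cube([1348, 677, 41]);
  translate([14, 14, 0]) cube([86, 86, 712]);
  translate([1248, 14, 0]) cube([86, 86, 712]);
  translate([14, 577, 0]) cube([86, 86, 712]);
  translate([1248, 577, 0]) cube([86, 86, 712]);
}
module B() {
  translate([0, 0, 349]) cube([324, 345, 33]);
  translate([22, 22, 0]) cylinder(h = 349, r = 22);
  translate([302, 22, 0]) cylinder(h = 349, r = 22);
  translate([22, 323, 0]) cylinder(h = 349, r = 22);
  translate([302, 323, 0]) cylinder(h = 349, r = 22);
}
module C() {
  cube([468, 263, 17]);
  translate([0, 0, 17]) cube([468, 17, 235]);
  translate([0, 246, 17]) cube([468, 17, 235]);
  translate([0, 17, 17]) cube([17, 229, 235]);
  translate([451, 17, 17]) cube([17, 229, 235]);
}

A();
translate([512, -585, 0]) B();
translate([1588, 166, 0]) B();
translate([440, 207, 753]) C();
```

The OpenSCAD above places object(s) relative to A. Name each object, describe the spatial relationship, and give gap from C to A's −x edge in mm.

The open box's min-x is at 440; the table's min-x is 0; gap = 440 mm.

A is a table. B is a stool. C is an open box. Two stools sit around the table at the −y, +x sides. The open box is on top of the table, centred. The gap from the open box to the table's −x edge is 440 mm.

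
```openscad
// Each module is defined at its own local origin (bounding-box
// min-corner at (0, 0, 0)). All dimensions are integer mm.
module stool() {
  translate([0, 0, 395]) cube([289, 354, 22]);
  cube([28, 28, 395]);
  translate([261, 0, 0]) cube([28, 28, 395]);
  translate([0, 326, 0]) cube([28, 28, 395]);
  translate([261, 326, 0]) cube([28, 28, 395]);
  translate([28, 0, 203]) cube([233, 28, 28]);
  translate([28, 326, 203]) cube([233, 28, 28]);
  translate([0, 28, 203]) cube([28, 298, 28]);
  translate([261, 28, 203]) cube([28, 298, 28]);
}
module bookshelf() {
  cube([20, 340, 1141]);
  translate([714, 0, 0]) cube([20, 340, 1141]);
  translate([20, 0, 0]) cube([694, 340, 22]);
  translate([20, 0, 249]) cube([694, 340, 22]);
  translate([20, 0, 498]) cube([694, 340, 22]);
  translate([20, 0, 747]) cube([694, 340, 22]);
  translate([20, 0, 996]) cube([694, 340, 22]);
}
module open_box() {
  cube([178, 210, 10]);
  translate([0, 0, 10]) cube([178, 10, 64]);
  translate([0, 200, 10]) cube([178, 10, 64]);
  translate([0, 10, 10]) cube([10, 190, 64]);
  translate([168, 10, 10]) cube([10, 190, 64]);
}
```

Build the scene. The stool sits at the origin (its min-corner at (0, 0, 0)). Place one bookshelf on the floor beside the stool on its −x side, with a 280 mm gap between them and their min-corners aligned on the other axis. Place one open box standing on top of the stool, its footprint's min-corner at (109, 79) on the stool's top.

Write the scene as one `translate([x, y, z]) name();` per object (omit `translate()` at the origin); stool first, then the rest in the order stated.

stool();
translate([-1014, 0, 0]) bookshelf();
translate([109, 79, 417]) open_box();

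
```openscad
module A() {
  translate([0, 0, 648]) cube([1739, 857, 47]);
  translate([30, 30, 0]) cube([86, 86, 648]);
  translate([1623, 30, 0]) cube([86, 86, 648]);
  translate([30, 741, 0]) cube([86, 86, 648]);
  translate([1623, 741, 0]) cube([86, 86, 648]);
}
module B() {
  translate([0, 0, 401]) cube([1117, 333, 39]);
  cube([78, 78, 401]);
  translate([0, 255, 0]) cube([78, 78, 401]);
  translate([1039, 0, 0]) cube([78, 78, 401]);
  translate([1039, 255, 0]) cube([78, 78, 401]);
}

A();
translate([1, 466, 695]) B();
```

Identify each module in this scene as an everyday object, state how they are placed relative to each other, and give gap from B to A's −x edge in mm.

A is a table. B is a bench. The bench is on top of the table. The gap from the bench to the table's −x edge is 1 mm.

The bench's min-x is at 1; the table's min-x is 0; gap = 1 mm.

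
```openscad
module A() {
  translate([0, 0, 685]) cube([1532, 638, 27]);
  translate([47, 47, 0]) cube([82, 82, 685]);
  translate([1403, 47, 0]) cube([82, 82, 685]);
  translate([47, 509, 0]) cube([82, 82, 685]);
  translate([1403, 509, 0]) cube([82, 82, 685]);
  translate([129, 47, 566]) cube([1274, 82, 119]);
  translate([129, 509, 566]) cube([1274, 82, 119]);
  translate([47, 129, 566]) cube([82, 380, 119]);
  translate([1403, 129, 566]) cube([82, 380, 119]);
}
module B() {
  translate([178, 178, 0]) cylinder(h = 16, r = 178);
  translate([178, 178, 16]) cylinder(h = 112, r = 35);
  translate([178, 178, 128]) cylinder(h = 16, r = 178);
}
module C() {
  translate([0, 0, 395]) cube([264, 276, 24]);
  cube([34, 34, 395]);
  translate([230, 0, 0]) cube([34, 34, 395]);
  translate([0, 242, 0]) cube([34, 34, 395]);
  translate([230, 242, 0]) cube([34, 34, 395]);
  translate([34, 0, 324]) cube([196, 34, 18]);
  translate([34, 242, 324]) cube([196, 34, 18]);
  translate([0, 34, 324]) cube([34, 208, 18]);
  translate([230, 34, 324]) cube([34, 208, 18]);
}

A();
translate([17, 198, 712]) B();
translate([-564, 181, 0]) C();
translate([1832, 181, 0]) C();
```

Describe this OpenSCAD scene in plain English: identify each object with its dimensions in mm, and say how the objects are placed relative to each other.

A is a table: top 1532 mm (x) × 638 mm (y), 27 mm thick, upper face at z = 712 mm, on four 82×82 mm square legs, each inset 47 mm from the nearest pair of top edges, running from z = 0 to the bottom of the top. Four apron rails, 82 mm thick and 119 mm tall, run between adjacent legs with their top edges flush with the underside of the top and their outer faces flush with the legs' outer faces.

B is a spool: two coaxial disc flanges of radius 178 mm and thickness 16 mm, joined by a core cylinder of radius 35 mm and height 112 mm. The lower flange rests on z = 0 and the three cylinders share a vertical axis.

C is a four-legged stool. The seat is a 264×276×24 mm slab whose top surface is at z = 419 mm; four square legs, each 34×34 mm in cross-section, run from the floor (z = 0) to the underside of the seat, each flush with a corner of the seat. Four stretchers, 34 mm wide and 18 mm tall, connect adjacent legs with their undersides at z = 324 mm, each running between the inner faces of the legs it joins and aligned with the legs' outer faces on the other axis.

The spool is on top of the table. Two stools sit around the table at the −x, +x sides.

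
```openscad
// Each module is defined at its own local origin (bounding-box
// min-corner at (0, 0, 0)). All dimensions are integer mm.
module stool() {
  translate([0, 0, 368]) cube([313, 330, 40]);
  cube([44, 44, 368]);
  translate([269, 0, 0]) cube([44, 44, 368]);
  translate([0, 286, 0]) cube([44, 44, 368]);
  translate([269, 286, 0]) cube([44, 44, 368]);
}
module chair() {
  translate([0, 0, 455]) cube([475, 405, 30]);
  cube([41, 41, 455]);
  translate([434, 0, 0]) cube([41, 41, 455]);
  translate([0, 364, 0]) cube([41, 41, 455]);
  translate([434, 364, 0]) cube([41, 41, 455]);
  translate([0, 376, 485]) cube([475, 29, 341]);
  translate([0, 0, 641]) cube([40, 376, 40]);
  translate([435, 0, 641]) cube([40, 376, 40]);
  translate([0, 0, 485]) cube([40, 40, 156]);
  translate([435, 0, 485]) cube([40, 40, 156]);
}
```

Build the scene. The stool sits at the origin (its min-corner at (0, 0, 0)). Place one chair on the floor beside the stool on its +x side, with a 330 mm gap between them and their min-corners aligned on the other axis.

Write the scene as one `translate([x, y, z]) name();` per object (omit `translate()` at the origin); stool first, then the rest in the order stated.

stool();
translate([643, 0, 0]) chair();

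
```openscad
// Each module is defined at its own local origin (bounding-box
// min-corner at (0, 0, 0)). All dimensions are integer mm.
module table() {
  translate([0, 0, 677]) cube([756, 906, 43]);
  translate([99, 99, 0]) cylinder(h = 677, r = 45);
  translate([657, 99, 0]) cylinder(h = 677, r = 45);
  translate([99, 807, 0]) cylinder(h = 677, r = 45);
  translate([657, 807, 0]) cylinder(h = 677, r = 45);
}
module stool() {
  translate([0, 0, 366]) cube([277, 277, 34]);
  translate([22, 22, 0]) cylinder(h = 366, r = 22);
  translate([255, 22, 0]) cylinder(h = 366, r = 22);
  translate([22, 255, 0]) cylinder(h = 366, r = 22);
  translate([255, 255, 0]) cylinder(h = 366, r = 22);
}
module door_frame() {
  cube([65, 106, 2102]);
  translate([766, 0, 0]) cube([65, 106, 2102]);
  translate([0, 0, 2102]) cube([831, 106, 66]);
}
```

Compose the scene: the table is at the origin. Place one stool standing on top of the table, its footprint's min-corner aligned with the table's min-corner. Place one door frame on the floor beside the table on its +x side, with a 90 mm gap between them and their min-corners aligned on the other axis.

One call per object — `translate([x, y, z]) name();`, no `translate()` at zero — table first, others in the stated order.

table();
translate([0, 0, 720]) stool();
translate([846, 0, 0]) door_frame();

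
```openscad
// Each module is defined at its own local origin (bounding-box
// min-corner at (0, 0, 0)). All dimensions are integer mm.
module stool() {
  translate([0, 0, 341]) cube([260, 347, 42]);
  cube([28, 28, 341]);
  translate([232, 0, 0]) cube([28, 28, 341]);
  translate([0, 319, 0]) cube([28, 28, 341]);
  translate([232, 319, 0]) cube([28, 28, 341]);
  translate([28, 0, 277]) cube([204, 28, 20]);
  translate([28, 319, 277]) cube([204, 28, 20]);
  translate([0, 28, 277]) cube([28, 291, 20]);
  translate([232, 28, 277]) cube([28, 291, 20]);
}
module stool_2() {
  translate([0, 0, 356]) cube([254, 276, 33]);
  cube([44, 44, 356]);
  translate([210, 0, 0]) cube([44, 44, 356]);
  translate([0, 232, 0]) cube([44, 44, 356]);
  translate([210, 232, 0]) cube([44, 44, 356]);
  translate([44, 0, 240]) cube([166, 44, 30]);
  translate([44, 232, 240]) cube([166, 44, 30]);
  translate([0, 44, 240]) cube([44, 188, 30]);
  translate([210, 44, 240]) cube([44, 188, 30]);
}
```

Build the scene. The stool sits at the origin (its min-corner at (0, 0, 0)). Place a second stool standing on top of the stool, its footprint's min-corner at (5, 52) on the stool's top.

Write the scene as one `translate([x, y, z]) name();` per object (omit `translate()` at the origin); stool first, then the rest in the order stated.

stool();
translate([5, 52, 383]) stool_2();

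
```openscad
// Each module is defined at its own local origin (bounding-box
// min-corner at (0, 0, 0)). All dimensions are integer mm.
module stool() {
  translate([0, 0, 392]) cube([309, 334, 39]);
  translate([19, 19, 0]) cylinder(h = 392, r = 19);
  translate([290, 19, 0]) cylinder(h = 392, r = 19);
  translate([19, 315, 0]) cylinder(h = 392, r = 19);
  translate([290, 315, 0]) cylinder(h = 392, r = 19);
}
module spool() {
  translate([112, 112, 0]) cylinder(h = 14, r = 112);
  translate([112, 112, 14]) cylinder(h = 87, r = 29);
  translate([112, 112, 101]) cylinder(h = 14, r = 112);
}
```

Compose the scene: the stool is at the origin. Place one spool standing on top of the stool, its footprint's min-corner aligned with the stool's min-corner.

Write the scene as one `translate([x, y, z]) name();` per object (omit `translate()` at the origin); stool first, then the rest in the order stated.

stool();
translate([0, 0, 431]) spool();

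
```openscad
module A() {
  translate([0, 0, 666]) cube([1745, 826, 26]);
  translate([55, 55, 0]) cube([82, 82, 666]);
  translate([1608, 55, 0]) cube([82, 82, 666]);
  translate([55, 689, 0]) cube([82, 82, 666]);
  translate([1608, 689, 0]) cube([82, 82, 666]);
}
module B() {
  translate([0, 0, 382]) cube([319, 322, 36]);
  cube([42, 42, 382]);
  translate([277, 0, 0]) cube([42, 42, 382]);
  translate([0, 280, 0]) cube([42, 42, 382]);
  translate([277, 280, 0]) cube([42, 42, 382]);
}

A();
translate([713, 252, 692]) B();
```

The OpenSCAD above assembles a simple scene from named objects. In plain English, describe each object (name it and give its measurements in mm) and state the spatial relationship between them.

A is a rectangular dining table. The top is 1745×826×26 mm with its upper surface at z = 692 mm. It stands on four 82×82 mm square legs, each inset 55 mm from the nearest pair of top edges, running from the floor to the underside of the top.

B is a four-legged stool. The seat is a 319×322×36 mm slab whose top surface is at z = 418 mm; four square legs, each 42×42 mm in cross-section, run from the floor (z = 0) to the underside of the seat, each flush with a corner of the seat.

The stool is on top of the table, centred.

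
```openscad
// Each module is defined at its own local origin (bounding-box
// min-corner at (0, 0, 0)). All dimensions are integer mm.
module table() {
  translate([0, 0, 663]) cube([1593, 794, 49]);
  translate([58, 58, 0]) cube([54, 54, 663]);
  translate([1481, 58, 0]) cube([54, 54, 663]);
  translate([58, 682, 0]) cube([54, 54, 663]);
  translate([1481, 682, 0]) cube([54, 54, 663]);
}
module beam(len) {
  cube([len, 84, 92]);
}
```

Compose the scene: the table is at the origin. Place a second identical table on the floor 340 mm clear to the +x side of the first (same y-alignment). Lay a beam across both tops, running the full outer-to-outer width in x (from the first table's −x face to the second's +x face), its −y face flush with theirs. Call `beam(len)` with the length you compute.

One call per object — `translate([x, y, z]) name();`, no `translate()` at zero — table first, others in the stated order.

table();
translate([1933, 0, 0]) table();
translate([0, 0, 712]) beam(3526);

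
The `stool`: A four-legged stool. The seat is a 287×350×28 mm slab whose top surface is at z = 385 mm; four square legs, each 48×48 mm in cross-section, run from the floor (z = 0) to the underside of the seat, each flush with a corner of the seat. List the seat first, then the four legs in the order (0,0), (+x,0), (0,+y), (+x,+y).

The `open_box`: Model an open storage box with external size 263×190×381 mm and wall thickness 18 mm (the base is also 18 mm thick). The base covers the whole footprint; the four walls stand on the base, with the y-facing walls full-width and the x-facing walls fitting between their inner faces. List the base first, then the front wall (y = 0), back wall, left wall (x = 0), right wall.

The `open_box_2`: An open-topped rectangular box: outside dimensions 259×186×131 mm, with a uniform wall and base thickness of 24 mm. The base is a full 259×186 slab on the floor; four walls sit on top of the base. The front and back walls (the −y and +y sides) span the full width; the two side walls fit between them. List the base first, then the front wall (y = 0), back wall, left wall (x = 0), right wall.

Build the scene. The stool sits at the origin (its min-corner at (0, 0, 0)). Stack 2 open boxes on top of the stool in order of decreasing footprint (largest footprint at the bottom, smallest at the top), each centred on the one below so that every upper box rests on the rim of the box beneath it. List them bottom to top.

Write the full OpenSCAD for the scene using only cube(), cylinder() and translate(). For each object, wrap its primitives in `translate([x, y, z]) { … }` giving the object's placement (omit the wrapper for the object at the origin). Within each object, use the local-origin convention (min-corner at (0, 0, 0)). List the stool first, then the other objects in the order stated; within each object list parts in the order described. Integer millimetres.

translate([0, 0, 357]) cube([287, 350, 28]);
cube([48, 48, 357]);
translate([239, 0, 0]) cube([48, 48, 357]);
translate([0, 302, 0]) cube([48, 48, 357]);
translate([239, 302, 0]) cube([48, 48, 357]);
translate([12, 80, 385]) {
  cube([263, 190, 18]);
  translate([0, 0, 18]) cube([263, 18, 363]);
  translate([0, 172, 18]) cube([263, 18, 363]);
  translate([0, 18, 18]) cube([18, 154, 363]);
  translate([245, 18, 18]) cube([18, 154, 363]);
}
translate([14, 82, 766]) {
  cube([259, 186, 24]);
  translate([0, 0, 24]) cube([259, 24, 107]);
  translate([0, 162, 24]) cube([259, 24, 107]);
  translate([0, 24, 24]) cube([24, 138, 107]);
  translate([235, 24, 24]) cube([24, 138, 107]);
}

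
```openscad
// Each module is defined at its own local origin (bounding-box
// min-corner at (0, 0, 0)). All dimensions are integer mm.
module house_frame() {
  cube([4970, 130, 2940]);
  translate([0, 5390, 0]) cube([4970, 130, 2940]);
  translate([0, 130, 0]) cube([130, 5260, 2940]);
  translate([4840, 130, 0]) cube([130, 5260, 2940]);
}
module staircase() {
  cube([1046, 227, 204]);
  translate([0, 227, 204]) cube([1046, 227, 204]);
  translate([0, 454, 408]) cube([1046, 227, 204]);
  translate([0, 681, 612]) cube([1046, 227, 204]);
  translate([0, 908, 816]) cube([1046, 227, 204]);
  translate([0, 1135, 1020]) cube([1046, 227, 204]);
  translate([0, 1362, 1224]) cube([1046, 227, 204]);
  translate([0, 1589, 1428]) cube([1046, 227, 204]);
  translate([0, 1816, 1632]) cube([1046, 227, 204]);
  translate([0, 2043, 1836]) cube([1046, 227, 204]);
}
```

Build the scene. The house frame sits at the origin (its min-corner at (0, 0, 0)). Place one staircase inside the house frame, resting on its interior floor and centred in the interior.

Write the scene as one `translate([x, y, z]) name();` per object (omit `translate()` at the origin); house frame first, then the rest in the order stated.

house_frame();
translate([1962, 1625, 0]) staircase();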